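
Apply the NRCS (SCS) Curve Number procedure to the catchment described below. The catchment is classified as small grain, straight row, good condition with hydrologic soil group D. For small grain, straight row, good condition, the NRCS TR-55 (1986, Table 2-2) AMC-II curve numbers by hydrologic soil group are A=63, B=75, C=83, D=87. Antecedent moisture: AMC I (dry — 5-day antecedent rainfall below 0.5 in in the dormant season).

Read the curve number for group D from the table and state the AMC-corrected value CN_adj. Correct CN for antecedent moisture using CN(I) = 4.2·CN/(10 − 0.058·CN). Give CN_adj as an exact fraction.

NRCS table: small grain, straight row, good condition, soil group D → CN(II) = 87
Adjust CN=87 to AMC I: 4.2·87/(10 − 0.058·87) → (1827/5) ÷ (2477/500) = 182700/2477 ≈ 73.759

CN_adj = 182700/2477 ≈ 73.759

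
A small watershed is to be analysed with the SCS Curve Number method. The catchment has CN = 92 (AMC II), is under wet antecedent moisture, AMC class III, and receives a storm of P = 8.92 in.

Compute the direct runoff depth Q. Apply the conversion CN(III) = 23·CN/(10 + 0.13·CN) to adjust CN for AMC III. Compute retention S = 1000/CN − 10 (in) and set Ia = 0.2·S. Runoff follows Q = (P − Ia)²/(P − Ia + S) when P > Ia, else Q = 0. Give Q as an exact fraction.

CN(III) from CN(II)=92: (23·92)/(10 + 0.13·92) = 52900/549 ≈ 96.357
Max retention: S = 1000/(52900/549) − 10 = 200/529 in (≈ 0.378 in)
Ia = 0.2S: 0.2·0.378 = 0.076 in (exactly 40/529)
Since P=8.920 > Ia=0.076: effective rainfall P−Ia = 116967/13225 in
Q: (116967/13225)² ÷ (121967/13225) = 13681279089/1613013575 in (≈ 8.482 in)

Q = 13681279089/1613013575 in ≈ 8.482 in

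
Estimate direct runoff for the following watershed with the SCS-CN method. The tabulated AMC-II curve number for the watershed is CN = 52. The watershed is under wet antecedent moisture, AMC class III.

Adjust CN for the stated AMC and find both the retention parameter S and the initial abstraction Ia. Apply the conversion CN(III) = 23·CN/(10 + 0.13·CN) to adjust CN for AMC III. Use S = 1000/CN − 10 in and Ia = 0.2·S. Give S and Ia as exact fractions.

S = 1200/299 in ≈ 4.013 in; Ia = 240/299 in ≈ 0.803 in

Adjust CN=52 to AMC III: 23·52/(10 + 0.13·52) → 1196 ÷ (419/25) = 29900/419 ≈ 71.360
S = 1000/(29900/419) − 10 = 1200/299 in ≈ 4.013 in
Ia = 0.2S: 0.2·4.013 = 0.803 in (exactly 240/299)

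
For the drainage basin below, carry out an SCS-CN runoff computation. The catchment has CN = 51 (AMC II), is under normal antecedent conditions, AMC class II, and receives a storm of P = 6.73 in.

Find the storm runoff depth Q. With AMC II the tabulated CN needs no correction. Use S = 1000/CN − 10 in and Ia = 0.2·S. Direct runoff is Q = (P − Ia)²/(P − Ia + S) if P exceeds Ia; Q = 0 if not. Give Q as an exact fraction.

AMC II — tabulated CN = 51 applies directly.
S = 1000/51 − 10 = 490/51 in ≈ 9.608 in
Initial abstraction Ia = S/5 = (490/51)/5 = 98/51 ≈ 1.922 in
P − Ia = 6.730 − 1.922 = 24523/5100 ≈ 4.808 in (> 0, runoff occurs)
Q: (24523/5100)² ÷ (73523/5100) = 601377529/374967300 in (≈ 1.604 in)

Q = 601377529/374967300 in ≈ 1.604 in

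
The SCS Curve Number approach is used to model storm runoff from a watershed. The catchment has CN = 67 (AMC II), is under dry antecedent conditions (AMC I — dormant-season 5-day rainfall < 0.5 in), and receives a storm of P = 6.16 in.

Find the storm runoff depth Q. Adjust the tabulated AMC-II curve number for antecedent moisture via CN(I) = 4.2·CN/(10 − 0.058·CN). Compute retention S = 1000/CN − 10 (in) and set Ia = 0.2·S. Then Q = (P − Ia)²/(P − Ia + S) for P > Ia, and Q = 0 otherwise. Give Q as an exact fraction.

Q = 8266178/8828925 in ≈ 0.936 in

CN(I) from CN(II)=67: (4.2·67)/(10 − 0.058·67) = 46900/1019 ≈ 46.026
Retention S: 1000/CN − 10 with CN=46.026 → S = 5500/469 ≈ 11.727 in
Ia = 0.2S: 0.2·11.727 = 2.345 in (exactly 1100/469)
P − Ia = 6.160 − 2.345 = 44726/11725 ≈ 3.815 in (> 0, runoff occurs)
Runoff Q = (P−Ia)²/(P−Ia+S) = (3.815)²/(3.815+11.727) = 8266178/8828925 ≈ 0.936 in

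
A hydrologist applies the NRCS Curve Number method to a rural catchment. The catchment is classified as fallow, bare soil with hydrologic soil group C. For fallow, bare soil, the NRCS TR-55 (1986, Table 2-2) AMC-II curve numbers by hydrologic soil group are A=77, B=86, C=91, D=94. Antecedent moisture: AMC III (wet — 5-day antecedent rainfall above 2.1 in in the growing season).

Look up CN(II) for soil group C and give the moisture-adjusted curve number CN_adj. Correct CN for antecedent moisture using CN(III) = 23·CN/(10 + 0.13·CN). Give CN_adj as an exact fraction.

NRCS table: fallow, bare soil, soil group C → CN(II) = 91
CN(III) from CN(II)=91: (23·91)/(10 + 0.13·91) = 209300/2183 ≈ 95.877

CN_adj = 209300/2183 ≈ 95.877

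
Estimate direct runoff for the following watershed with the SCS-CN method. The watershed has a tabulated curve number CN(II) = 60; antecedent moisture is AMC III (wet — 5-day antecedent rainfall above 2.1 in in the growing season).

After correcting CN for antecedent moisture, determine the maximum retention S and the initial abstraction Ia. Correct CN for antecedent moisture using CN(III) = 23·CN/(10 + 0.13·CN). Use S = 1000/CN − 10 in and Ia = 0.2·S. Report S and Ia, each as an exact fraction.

Adjust CN=60 to AMC III: 23·60/(10 + 0.13·60) → 1380 ÷ (89/5) = 6900/89 ≈ 77.528
Retention S: 1000/CN − 10 with CN=77.528 → S = 200/69 ≈ 2.899 in
Initial abstraction Ia = S/5 = (200/69)/5 = 40/69 ≈ 0.580 in

S = 200/69 in ≈ 2.899 in; Ia = 40/69 in ≈ 0.580 in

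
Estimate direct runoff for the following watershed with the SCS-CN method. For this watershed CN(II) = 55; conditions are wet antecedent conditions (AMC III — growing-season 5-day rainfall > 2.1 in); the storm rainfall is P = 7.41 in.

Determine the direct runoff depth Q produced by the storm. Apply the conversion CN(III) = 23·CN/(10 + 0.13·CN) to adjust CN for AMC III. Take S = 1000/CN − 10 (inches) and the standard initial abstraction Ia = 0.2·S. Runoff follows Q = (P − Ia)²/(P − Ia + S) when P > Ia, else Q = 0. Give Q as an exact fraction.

Q = 9573699243/2188222300 in ≈ 4.375 in

Adjust CN=55 to AMC III: 23·55/(10 + 0.13·55) → 1265 ÷ (343/20) = 25300/343 ≈ 73.761
S = 1000/(25300/343) − 10 = 900/253 in ≈ 3.557 in
Ia = 0.2·(900/253) = 180/253 in ≈ 0.711 in
Excess rainfall: 7.410 − 0.711 = 6.699 in; P > Ia so Q > 0
Q: (169473/25300)² ÷ (259473/25300) = 9573699243/2188222300 in (≈ 4.375 in)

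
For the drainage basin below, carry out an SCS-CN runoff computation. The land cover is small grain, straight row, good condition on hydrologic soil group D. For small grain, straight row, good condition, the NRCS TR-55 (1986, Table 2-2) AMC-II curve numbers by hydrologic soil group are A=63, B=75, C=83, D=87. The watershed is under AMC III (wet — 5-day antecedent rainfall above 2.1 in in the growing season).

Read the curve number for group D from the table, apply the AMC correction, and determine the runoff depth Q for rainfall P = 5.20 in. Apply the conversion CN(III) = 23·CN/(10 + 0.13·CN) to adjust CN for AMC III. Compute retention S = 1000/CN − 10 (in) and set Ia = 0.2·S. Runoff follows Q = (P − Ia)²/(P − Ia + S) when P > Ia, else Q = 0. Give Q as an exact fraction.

NRCS table: small grain, straight row, good condition, soil group D → CN(II) = 87
Adjust CN=87 to AMC III: 23·87/(10 + 0.13·87) → 2001 ÷ (2131/100) = 200100/2131 ≈ 93.900
S = 1000/(200100/2131) − 10 = 1300/2001 in ≈ 0.650 in
Initial abstraction Ia = S/5 = (1300/2001)/5 = 260/2001 ≈ 0.130 in
Excess rainfall: 5.200 − 0.130 = 5.070 in; P > Ia so Q > 0
Runoff Q = (P−Ia)²/(P−Ia+S) = (5.070)²/(5.070+0.650) = 98966426/22021005 ≈ 4.494 in

Q = 98966426/22021005 in ≈ 4.494 in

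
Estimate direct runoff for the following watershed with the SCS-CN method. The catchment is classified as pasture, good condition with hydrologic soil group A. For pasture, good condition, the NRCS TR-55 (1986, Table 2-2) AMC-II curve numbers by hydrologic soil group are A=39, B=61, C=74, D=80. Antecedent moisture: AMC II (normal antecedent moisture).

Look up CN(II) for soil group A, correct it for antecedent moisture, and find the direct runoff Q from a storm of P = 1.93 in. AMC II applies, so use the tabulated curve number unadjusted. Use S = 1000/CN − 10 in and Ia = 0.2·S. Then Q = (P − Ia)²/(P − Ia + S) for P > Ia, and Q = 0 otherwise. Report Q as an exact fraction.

Q = 0 in ≈ 0.000 in

NRCS table: pasture, good condition, soil group A → CN(II) = 39
CN(II) = 39; AMC II needs no correction.
Retention S: 1000/CN − 10 with CN=39.000 → S = 610/39 ≈ 15.641 in
Ia = 0.2S: 0.2·15.641 = 3.128 in (exactly 122/39)
P = 1.930 ≤ Ia = 3.128 in: entire storm abstracted, Q = 0.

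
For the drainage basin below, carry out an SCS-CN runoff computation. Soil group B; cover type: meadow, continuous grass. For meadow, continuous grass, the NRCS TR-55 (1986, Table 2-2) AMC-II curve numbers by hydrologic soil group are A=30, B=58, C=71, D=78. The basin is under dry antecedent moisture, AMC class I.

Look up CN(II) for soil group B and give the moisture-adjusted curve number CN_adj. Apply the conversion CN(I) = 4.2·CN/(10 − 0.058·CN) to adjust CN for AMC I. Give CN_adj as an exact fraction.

CN_adj = 2900/79 ≈ 36.709

NRCS table: meadow, continuous grass, soil group B → CN(II) = 58
CN(I) from CN(II)=58: (4.2·58)/(10 − 0.058·58) = 2900/79 ≈ 36.709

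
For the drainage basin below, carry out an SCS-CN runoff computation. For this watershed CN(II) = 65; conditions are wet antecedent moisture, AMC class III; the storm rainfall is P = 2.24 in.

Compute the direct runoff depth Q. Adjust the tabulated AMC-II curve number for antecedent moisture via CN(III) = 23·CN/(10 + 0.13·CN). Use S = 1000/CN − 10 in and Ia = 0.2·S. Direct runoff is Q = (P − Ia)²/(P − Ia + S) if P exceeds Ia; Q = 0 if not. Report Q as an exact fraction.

CN(III) from CN(II)=65: (23·65)/(10 + 0.13·65) = 29900/369 ≈ 81.030
Retention S: 1000/CN − 10 with CN=81.030 → S = 700/299 ≈ 2.341 in
Ia = 0.2S: 0.2·2.341 = 0.468 in (exactly 140/299)
Excess rainfall: 2.240 − 0.468 = 1.772 in; P > Ia so Q > 0
Q: (13244/7475)² ÷ (30744/7475) = 3132206/4103775 in (≈ 0.763 in)

Q = 3132206/4103775 in ≈ 0.763 in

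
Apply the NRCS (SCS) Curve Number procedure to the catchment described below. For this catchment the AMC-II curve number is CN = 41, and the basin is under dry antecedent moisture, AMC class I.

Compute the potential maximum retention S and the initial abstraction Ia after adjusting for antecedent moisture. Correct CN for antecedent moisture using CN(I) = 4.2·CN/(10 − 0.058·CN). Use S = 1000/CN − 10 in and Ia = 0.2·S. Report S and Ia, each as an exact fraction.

S = 29500/861 in ≈ 34.262 in; Ia = 5900/861 in ≈ 6.852 in

Dry (AMC I): CN(I) = 4.2·41/(10 − 0.058·41) = (861/5)/(3811/500) = 86100/3811 ≈ 22.592
Max retention: S = 1000/(86100/3811) − 10 = 29500/861 in (≈ 34.262 in)
Ia = 0.2·(29500/861) = 5900/861 in ≈ 6.852 in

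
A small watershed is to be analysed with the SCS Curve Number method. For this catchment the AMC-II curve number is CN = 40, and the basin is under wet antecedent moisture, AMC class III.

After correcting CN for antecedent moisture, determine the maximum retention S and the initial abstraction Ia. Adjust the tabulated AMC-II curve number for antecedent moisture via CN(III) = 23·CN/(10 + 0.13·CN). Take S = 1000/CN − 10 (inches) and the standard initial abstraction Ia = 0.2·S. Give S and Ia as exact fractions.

Adjust CN=40 to AMC III: 23·40/(10 + 0.13·40) → 920 ÷ (76/5) = 1150/19 ≈ 60.526
Max retention: S = 1000/(1150/19) − 10 = 150/23 in (≈ 6.522 in)
Ia = 0.2·(150/23) = 30/23 in ≈ 1.304 in

S = 150/23 in ≈ 6.522 in; Ia = 30/23 in ≈ 1.304 in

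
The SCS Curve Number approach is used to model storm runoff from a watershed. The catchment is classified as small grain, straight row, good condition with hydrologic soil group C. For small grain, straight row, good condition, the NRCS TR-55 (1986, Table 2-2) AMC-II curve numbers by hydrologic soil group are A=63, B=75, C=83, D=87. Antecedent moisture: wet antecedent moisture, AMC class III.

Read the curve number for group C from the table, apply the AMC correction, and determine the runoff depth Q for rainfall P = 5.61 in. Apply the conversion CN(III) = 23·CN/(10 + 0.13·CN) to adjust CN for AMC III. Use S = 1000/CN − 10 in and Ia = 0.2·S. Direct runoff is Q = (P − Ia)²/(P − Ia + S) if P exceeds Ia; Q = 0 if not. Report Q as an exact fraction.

Q = 63250778153/13553327300 in ≈ 4.667 in

NRCS table: small grain, straight row, good condition, soil group C → CN(II) = 83
Adjust CN=83 to AMC III: 23·83/(10 + 0.13·83) → 1909 ÷ (2079/100) = 190900/2079 ≈ 91.823
Max retention: S = 1000/(190900/2079) − 10 = 1700/1909 in (≈ 0.891 in)
Ia = 0.2·(1700/1909) = 340/1909 in ≈ 0.178 in
Since P=5.610 > Ia=0.178: effective rainfall P−Ia = 1036949/190900 in
Runoff Q = (P−Ia)²/(P−Ia+S) = (5.432)²/(5.432+0.891) = 63250778153/13553327300 ≈ 4.667 in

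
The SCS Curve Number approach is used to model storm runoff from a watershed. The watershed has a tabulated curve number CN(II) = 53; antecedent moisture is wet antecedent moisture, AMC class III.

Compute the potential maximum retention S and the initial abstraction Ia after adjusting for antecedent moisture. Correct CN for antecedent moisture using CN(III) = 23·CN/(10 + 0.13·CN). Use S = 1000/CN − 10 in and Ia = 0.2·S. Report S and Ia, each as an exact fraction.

S = 4700/1219 in ≈ 3.856 in; Ia = 940/1219 in ≈ 0.771 in

Adjust CN=53 to AMC III: 23·53/(10 + 0.13·53) → 1219 ÷ (1689/100) = 121900/1689 ≈ 72.173
S = 1000/(121900/1689) − 10 = 4700/1219 in ≈ 3.856 in
Initial abstraction Ia = S/5 = (4700/1219)/5 = 940/1219 ≈ 0.771 in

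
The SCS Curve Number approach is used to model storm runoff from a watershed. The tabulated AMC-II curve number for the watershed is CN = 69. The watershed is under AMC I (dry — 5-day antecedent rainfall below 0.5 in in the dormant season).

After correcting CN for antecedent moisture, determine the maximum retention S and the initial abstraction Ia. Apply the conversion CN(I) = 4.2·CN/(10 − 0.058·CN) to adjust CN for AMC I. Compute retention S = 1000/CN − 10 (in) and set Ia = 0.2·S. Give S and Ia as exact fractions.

S = 15500/1449 in ≈ 10.697 in; Ia = 3100/1449 in ≈ 2.139 in

Adjust CN=69 to AMC I: 4.2·69/(10 − 0.058·69) → (1449/5) ÷ (2999/500) = 144900/2999 ≈ 48.316
Max retention: S = 1000/(144900/2999) − 10 = 15500/1449 in (≈ 10.697 in)
Ia = 0.2S: 0.2·10.697 = 2.139 in (exactly 3100/1449)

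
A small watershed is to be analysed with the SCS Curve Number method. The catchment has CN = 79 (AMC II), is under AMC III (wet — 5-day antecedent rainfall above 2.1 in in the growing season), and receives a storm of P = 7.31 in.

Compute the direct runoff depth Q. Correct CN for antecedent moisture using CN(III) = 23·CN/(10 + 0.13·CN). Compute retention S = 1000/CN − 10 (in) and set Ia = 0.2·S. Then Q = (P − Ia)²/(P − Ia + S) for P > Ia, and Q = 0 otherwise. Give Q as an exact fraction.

Wet (AMC III): CN(III) = 23·79/(10 + 0.13·79) = 1817/(2027/100) = 181700/2027 ≈ 89.640
Retention S: 1000/CN − 10 with CN=89.640 → S = 2100/1817 ≈ 1.156 in
Ia = 0.2S: 0.2·1.156 = 0.231 in (exactly 420/1817)
P − Ia = 7.310 − 0.231 = 1286227/181700 ≈ 7.079 in (> 0, runoff occurs)
Q: (1286227/181700)² ÷ (1496227/181700) = 1654379895529/271864445900 in (≈ 6.085 in)

Q = 1654379895529/271864445900 in ≈ 6.085 in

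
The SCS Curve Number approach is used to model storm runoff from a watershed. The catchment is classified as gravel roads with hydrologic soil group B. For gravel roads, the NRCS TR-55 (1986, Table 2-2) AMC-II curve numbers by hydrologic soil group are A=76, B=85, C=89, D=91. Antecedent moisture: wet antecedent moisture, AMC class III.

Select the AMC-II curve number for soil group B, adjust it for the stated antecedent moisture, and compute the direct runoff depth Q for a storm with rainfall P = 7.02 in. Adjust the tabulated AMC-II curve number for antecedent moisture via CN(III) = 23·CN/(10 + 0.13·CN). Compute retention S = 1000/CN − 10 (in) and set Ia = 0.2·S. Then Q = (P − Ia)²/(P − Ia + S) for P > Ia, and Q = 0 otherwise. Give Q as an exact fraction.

Q = 6006882027/972553850 in ≈ 6.176 in

NRCS table: gravel roads, soil group B → CN(II) = 85
CN(III) from CN(II)=85: (23·85)/(10 + 0.13·85) = 39100/421 ≈ 92.874
Max retention: S = 1000/(39100/421) − 10 = 300/391 in (≈ 0.767 in)
Ia = 0.2S: 0.2·0.767 = 0.153 in (exactly 60/391)
P − Ia = 7.020 − 0.153 = 134241/19550 ≈ 6.867 in (> 0, runoff occurs)
Q = (134241/19550)²/((134241/19550) + 300/391) = (18020646081/382202500)/(149241/19550) = 6006882027/972553850 in ≈ 6.176 in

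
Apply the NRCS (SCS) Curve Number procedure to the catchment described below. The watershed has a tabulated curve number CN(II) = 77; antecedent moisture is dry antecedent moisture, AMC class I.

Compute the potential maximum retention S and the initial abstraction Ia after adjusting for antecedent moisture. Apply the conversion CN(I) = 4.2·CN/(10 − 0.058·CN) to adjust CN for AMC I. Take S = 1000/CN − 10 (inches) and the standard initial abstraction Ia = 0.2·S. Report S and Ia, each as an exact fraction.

S = 11500/1617 in ≈ 7.112 in; Ia = 2300/1617 in ≈ 1.422 in

Dry (AMC I): CN(I) = 4.2·77/(10 − 0.058·77) = (1617/5)/(2767/500) = 161700/2767 ≈ 58.439
S = 1000/(161700/2767) − 10 = 11500/1617 in ≈ 7.112 in
Ia = 0.2·(11500/1617) = 2300/1617 in ≈ 1.422 in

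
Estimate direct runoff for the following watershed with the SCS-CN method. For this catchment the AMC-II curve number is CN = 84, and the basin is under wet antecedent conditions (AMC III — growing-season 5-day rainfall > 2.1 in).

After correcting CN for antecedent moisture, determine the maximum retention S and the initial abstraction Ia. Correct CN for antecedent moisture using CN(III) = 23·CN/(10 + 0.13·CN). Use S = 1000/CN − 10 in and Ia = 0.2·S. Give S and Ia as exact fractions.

Adjust CN=84 to AMC III: 23·84/(10 + 0.13·84) → 1932 ÷ (523/25) = 48300/523 ≈ 92.352
Max retention: S = 1000/(48300/523) − 10 = 400/483 in (≈ 0.828 in)
Ia = 0.2S: 0.2·0.828 = 0.166 in (exactly 80/483)

S = 400/483 in ≈ 0.828 in; Ia = 80/483 in ≈ 0.166 in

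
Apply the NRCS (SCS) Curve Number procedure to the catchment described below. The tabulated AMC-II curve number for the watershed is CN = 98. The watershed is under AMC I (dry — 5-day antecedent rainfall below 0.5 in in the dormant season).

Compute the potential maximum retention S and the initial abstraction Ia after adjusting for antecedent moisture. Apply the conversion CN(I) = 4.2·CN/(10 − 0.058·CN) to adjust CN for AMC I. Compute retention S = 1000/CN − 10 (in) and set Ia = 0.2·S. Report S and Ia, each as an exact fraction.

CN(I) from CN(II)=98: (4.2·98)/(10 − 0.058·98) = 102900/1079 ≈ 95.366
Max retention: S = 1000/(102900/1079) − 10 = 500/1029 in (≈ 0.486 in)
Ia = 0.2S: 0.2·0.486 = 0.097 in (exactly 100/1029)

S = 500/1029 in ≈ 0.486 in; Ia = 100/1029 in ≈ 0.097 in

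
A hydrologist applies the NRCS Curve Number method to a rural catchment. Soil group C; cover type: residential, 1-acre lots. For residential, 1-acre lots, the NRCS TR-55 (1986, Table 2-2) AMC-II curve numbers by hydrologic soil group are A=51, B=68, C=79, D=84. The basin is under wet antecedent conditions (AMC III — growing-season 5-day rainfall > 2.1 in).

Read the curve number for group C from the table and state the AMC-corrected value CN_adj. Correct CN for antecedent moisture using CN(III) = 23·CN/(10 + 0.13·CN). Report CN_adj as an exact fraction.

CN_adj = 181700/2027 ≈ 89.640

NRCS table: residential, 1-acre lots, soil group C → CN(II) = 79
Wet (AMC III): CN(III) = 23·79/(10 + 0.13·79) = 1817/(2027/100) = 181700/2027 ≈ 89.640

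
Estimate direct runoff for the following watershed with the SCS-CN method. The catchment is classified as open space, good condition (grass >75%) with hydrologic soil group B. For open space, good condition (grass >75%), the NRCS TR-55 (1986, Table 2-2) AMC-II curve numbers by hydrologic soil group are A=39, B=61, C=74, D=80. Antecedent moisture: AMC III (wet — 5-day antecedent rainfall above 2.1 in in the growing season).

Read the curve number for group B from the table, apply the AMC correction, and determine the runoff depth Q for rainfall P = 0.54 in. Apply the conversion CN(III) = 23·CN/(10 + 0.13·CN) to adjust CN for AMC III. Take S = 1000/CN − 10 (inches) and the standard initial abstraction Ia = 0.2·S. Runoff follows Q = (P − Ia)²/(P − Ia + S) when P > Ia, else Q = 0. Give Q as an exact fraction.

NRCS table: open space, good condition (grass >75%), soil group B → CN(II) = 61
Wet (AMC III): CN(III) = 23·61/(10 + 0.13·61) = 1403/(1793/100) = 140300/1793 ≈ 78.249
Max retention: S = 1000/(140300/1793) − 10 = 3900/1403 in (≈ 2.780 in)
Ia = 0.2S: 0.2·2.780 = 0.556 in (exactly 780/1403)
P = 0.540 ≤ Ia = 0.556 in: entire storm abstracted, Q = 0.

Q = 0 in ≈ 0.000 in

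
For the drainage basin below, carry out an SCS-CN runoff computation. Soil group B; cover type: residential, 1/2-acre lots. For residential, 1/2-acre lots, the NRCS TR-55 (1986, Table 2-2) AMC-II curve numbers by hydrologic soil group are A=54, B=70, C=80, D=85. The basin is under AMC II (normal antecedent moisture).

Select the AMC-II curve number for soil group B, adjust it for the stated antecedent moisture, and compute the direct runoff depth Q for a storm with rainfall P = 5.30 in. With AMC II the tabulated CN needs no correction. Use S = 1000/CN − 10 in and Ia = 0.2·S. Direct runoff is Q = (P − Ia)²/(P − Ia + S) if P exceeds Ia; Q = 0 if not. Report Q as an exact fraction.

Q = 96721/42770 in ≈ 2.261 in

NRCS table: residential, 1/2-acre lots, soil group B → CN(II) = 70
Average conditions: CN = 70 (no AMC adjustment).
Max retention: S = 1000/70 − 10 = 30/7 in (≈ 4.286 in)
Initial abstraction Ia = S/5 = (30/7)/5 = 6/7 ≈ 0.857 in
Excess rainfall: 5.300 − 0.857 = 4.443 in; P > Ia so Q > 0
Runoff Q = (P−Ia)²/(P−Ia+S) = (4.443)²/(4.443+4.286) = 96721/42770 ≈ 2.261 in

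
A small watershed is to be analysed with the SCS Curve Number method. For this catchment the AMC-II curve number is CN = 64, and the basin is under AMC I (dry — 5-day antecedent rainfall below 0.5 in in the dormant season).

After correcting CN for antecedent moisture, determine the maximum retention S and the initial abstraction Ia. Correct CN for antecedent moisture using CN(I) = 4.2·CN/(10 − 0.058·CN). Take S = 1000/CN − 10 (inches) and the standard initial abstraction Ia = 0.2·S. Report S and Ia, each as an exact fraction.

Dry (AMC I): CN(I) = 4.2·64/(10 − 0.058·64) = (1344/5)/(786/125) = 5600/131 ≈ 42.748
Max retention: S = 1000/(5600/131) − 10 = 375/28 in (≈ 13.393 in)
Ia = 0.2·(375/28) = 75/28 in ≈ 2.679 in

S = 375/28 in ≈ 13.393 in; Ia = 75/28 in ≈ 2.679 in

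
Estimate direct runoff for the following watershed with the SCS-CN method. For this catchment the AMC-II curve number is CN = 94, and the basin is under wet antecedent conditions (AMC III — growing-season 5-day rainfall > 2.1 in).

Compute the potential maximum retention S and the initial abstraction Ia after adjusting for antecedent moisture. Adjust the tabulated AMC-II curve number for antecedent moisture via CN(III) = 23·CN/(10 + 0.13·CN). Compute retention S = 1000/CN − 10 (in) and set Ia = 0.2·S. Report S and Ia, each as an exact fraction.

CN(III) from CN(II)=94: (23·94)/(10 + 0.13·94) = 108100/1111 ≈ 97.300
S = 1000/(108100/1111) − 10 = 300/1081 in ≈ 0.278 in
Initial abstraction Ia = S/5 = (300/1081)/5 = 60/1081 ≈ 0.056 in

S = 300/1081 in ≈ 0.278 in; Ia = 60/1081 in ≈ 0.056 in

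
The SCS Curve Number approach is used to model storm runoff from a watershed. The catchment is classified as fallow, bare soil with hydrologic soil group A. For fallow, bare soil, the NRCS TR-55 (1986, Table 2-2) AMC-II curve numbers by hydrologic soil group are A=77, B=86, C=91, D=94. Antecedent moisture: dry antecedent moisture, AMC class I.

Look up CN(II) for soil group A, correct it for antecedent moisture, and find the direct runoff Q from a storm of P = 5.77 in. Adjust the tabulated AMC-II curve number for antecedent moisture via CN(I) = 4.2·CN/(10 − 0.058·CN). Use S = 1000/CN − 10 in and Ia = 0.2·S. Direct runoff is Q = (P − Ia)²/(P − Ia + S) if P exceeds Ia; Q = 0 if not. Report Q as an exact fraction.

Q = 494221654081/299631555300 in ≈ 1.649 in

NRCS table: fallow, bare soil, soil group A → CN(II) = 77
Adjust CN=77 to AMC I: 4.2·77/(10 − 0.058·77) → (1617/5) ÷ (2767/500) = 161700/2767 ≈ 58.439
Max retention: S = 1000/(161700/2767) − 10 = 11500/1617 in (≈ 7.112 in)
Ia = 0.2S: 0.2·7.112 = 1.422 in (exactly 2300/1617)
Since P=5.770 > Ia=1.422: effective rainfall P−Ia = 703009/161700 in
Runoff Q = (P−Ia)²/(P−Ia+S) = (4.348)²/(4.348+7.112) = 494221654081/299631555300 ≈ 1.649 in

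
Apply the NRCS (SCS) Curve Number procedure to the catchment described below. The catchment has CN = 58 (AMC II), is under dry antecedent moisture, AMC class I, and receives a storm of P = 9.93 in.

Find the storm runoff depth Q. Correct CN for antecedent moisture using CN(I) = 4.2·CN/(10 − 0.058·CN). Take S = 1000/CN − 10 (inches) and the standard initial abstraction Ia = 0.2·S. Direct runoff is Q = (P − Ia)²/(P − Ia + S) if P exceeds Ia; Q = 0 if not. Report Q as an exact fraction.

Q = 353327209/199511300 in ≈ 1.771 in

Adjust CN=58 to AMC I: 4.2·58/(10 − 0.058·58) → (1218/5) ÷ (1659/250) = 2900/79 ≈ 36.709
S = 1000/(2900/79) − 10 = 500/29 in ≈ 17.241 in
Initial abstraction Ia = S/5 = (500/29)/5 = 100/29 ≈ 3.448 in
Excess rainfall: 9.930 − 3.448 = 6.482 in; P > Ia so Q > 0
Q = (18797/2900)²/((18797/2900) + 500/29) = (353327209/8410000)/(68797/2900) = 353327209/199511300 in ≈ 1.771 in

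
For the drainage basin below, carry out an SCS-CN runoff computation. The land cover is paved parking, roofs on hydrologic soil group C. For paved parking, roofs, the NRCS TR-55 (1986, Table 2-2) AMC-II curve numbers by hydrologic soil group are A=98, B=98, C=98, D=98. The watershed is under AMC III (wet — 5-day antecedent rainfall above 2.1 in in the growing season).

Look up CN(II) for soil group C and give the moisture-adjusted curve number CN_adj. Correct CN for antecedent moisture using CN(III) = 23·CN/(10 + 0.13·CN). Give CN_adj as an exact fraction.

NRCS table: paved parking, roofs, soil group C → CN(II) = 98
CN(III) from CN(II)=98: (23·98)/(10 + 0.13·98) = 112700/1137 ≈ 99.120

CN_adj = 112700/1137 ≈ 99.120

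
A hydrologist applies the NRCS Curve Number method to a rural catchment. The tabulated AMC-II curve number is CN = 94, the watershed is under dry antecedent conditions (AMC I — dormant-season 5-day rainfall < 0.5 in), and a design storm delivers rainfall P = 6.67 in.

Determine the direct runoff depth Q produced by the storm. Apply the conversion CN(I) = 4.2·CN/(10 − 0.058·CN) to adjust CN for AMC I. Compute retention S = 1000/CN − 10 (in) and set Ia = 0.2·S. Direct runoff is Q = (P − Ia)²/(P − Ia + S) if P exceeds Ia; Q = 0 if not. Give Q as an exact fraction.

Dry (AMC I): CN(I) = 4.2·94/(10 − 0.058·94) = (1974/5)/(1137/250) = 32900/379 ≈ 86.807
Retention S: 1000/CN − 10 with CN=86.807 → S = 500/329 ≈ 1.520 in
Ia = 0.2S: 0.2·1.520 = 0.304 in (exactly 100/329)
Since P=6.670 > Ia=0.304: effective rainfall P−Ia = 209443/32900 in
Q: (209443/32900)² ÷ (259443/32900) = 43866370249/8535674700 in (≈ 5.139 in)

Q = 43866370249/8535674700 in ≈ 5.139 in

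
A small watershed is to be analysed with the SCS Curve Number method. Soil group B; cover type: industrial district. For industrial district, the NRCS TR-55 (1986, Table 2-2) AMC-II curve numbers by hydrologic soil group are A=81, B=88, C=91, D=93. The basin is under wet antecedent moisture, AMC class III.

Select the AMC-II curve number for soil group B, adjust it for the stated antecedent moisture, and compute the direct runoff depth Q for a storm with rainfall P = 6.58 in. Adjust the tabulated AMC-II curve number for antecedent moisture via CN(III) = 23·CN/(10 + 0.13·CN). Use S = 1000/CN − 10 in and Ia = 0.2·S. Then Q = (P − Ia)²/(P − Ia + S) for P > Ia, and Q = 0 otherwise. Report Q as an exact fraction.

NRCS table: industrial district, soil group B → CN(II) = 88
Adjust CN=88 to AMC III: 23·88/(10 + 0.13·88) → 2024 ÷ (536/25) = 6325/67 ≈ 94.403
Retention S: 1000/CN − 10 with CN=94.403 → S = 150/253 ≈ 0.593 in
Ia = 0.2S: 0.2·0.593 = 0.119 in (exactly 30/253)
Excess rainfall: 6.580 − 0.119 = 6.461 in; P > Ia so Q > 0
Q = (81737/12650)²/((81737/12650) + 150/253) = (6680937169/160022500)/(89237/12650) = 6680937169/1128848050 in ≈ 5.918 in

Q = 6680937169/1128848050 in ≈ 5.918 in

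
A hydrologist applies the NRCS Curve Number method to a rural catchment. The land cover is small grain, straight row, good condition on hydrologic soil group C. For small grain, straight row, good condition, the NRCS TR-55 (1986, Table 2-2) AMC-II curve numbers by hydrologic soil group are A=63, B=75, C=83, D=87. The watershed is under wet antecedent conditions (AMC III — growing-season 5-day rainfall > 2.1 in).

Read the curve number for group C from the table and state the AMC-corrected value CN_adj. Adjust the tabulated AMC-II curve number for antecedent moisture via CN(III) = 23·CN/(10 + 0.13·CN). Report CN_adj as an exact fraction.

CN_adj = 190900/2079 ≈ 91.823

NRCS table: small grain, straight row, good condition, soil group C → CN(II) = 83
CN(III) from CN(II)=83: (23·83)/(10 + 0.13·83) = 190900/2079 ≈ 91.823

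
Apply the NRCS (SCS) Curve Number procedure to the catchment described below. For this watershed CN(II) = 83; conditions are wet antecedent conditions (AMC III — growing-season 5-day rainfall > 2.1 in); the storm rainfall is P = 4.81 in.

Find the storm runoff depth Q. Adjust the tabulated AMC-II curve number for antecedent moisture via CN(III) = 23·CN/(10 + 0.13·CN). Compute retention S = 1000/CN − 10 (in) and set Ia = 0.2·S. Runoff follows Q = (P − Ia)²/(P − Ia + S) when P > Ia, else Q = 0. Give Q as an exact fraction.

Wet (AMC III): CN(III) = 23·83/(10 + 0.13·83) = 1909/(2079/100) = 190900/2079 ≈ 91.823
Max retention: S = 1000/(190900/2079) − 10 = 1700/1909 in (≈ 0.891 in)
Ia = 0.2·(1700/1909) = 340/1909 in ≈ 0.178 in
Since P=4.810 > Ia=0.178: effective rainfall P−Ia = 884229/190900 in
Q: (884229/190900)² ÷ (1054229/190900) = 781860924441/201252316100 in (≈ 3.885 in)

Q = 781860924441/201252316100 in ≈ 3.885 in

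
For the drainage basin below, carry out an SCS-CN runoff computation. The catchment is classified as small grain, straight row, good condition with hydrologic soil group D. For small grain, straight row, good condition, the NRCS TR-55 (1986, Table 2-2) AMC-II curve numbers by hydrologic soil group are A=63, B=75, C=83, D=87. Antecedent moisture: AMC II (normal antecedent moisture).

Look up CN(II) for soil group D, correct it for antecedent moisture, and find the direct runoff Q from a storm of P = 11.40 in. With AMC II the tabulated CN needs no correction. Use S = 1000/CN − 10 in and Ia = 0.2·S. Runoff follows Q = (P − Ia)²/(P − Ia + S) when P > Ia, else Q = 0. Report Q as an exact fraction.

Q = 23319241/2383365 in ≈ 9.784 in

NRCS table: small grain, straight row, good condition, soil group D → CN(II) = 87
CN(II) = 87; AMC II needs no correction.
Max retention: S = 1000/87 − 10 = 130/87 in (≈ 1.494 in)
Ia = 0.2·(130/87) = 26/87 in ≈ 0.299 in
Excess rainfall: 11.400 − 0.299 = 11.101 in; P > Ia so Q > 0
Q: (4829/435)² ÷ (5479/435) = 23319241/2383365 in (≈ 9.784 in)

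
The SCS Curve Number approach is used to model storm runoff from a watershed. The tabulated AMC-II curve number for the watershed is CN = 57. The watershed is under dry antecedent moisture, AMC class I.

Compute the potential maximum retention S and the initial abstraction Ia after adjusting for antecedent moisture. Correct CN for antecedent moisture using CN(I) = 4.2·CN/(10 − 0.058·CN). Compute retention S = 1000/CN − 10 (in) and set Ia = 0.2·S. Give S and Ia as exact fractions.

S = 21500/1197 in ≈ 17.962 in; Ia = 4300/1197 in ≈ 3.592 in

CN(I) from CN(II)=57: (4.2·57)/(10 − 0.058·57) = 119700/3347 ≈ 35.763
Max retention: S = 1000/(119700/3347) − 10 = 21500/1197 in (≈ 17.962 in)
Ia = 0.2·(21500/1197) = 4300/1197 in ≈ 3.592 in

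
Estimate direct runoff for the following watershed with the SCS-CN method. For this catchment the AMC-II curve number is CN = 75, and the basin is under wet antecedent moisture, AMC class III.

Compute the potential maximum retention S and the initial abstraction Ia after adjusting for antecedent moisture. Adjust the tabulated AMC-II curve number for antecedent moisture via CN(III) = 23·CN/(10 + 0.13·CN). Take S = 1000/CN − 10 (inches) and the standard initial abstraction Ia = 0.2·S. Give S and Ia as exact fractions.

S = 100/69 in ≈ 1.449 in; Ia = 20/69 in ≈ 0.290 in

Adjust CN=75 to AMC III: 23·75/(10 + 0.13·75) → 1725 ÷ (79/4) = 6900/79 ≈ 87.342
S = 1000/(6900/79) − 10 = 100/69 in ≈ 1.449 in
Ia = 0.2·(100/69) = 20/69 in ≈ 0.290 in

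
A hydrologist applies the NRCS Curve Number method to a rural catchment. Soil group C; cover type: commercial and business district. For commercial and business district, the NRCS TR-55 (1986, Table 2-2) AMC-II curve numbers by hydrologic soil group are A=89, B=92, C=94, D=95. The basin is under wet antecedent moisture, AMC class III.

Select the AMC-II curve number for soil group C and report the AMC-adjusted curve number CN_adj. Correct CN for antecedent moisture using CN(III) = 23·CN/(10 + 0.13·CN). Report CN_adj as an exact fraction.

CN_adj = 108100/1111 ≈ 97.300

NRCS table: commercial and business district, soil group C → CN(II) = 94
Wet (AMC III): CN(III) = 23·94/(10 + 0.13·94) = 2162/(1111/50) = 108100/1111 ≈ 97.300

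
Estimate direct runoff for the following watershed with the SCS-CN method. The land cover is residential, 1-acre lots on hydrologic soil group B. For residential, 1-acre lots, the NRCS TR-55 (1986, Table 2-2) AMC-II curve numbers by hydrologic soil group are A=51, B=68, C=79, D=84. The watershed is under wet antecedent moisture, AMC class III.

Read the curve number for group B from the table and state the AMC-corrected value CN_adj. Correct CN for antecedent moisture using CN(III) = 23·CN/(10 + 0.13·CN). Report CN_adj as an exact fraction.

CN_adj = 39100/471 ≈ 83.015

NRCS table: residential, 1-acre lots, soil group B → CN(II) = 68
CN(III) from CN(II)=68: (23·68)/(10 + 0.13·68) = 39100/471 ≈ 83.015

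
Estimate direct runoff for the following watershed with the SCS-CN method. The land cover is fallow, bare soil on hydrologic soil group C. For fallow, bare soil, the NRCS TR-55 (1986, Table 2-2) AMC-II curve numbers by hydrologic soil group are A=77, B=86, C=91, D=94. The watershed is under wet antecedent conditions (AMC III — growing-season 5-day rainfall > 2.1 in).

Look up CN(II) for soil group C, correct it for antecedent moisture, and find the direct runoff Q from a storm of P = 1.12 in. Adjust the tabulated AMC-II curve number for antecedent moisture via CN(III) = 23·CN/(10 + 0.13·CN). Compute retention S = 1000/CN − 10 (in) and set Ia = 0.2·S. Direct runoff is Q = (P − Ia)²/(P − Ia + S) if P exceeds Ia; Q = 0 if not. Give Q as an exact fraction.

NRCS table: fallow, bare soil, soil group C → CN(II) = 91
CN(III) from CN(II)=91: (23·91)/(10 + 0.13·91) = 209300/2183 ≈ 95.877
Max retention: S = 1000/(209300/2183) − 10 = 900/2093 in (≈ 0.430 in)
Initial abstraction Ia = S/5 = (900/2093)/5 = 180/2093 ≈ 0.086 in
P − Ia = 1.120 − 0.086 = 54104/52325 ≈ 1.034 in (> 0, runoff occurs)
Q: (54104/52325)² ÷ (76604/52325) = 731810704/1002076075 in (≈ 0.730 in)

Q = 731810704/1002076075 in ≈ 0.730 in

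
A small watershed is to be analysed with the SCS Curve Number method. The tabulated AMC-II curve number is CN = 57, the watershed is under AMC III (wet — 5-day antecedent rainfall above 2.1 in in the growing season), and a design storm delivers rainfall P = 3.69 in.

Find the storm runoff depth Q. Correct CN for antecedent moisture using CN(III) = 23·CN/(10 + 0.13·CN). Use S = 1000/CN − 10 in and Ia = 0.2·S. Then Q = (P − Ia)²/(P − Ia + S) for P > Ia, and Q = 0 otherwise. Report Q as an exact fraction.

Q = 158212222081/108519204900 in ≈ 1.458 in

Adjust CN=57 to AMC III: 23·57/(10 + 0.13·57) → 1311 ÷ (1741/100) = 131100/1741 ≈ 75.302
Max retention: S = 1000/(131100/1741) − 10 = 4300/1311 in (≈ 3.280 in)
Ia = 0.2·(4300/1311) = 860/1311 in ≈ 0.656 in
P − Ia = 3.690 − 0.656 = 397759/131100 ≈ 3.034 in (> 0, runoff occurs)
Q: (397759/131100)² ÷ (827759/131100) = 158212222081/108519204900 in (≈ 1.458 in)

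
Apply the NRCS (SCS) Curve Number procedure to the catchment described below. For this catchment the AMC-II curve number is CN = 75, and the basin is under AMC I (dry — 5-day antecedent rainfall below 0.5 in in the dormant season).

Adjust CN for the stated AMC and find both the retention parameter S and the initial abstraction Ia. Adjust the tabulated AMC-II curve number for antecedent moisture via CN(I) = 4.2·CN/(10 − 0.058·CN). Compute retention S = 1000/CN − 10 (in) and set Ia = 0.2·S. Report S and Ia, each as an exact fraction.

S = 500/63 in ≈ 7.937 in; Ia = 100/63 in ≈ 1.587 in

Adjust CN=75 to AMC I: 4.2·75/(10 − 0.058·75) → 315 ÷ (113/20) = 6300/113 ≈ 55.752
S = 1000/(6300/113) − 10 = 500/63 in ≈ 7.937 in
Initial abstraction Ia = S/5 = (500/63)/5 = 100/63 ≈ 1.587 in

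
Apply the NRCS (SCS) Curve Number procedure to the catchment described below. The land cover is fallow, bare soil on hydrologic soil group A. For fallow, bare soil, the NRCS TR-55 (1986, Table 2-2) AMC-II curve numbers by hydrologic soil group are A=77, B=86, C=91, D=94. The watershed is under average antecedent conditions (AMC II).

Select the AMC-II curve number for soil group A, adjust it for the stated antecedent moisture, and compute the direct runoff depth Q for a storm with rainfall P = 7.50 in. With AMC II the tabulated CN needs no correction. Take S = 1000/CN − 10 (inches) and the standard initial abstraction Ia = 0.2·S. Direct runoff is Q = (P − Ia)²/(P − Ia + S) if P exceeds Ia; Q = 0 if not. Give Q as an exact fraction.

Q = 1129969/234542 in ≈ 4.818 in

NRCS table: fallow, bare soil, soil group A → CN(II) = 77
CN(II) = 77; AMC II needs no correction.
Retention S: 1000/CN − 10 with CN=77.000 → S = 230/77 ≈ 2.987 in
Initial abstraction Ia = S/5 = (230/77)/5 = 46/77 ≈ 0.597 in
Excess rainfall: 7.500 − 0.597 = 6.903 in; P > Ia so Q > 0
Q: (1063/154)² ÷ (1523/154) = 1129969/234542 in (≈ 4.818 in)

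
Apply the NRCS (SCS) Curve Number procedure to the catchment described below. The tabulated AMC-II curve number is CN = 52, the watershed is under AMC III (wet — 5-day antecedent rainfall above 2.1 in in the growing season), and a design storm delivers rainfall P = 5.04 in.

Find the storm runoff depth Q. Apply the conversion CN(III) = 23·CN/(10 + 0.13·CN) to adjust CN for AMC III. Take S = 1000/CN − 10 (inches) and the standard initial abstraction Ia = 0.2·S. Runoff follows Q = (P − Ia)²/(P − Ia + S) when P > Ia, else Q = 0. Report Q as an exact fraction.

Wet (AMC III): CN(III) = 23·52/(10 + 0.13·52) = 1196/(419/25) = 29900/419 ≈ 71.360
S = 1000/(29900/419) − 10 = 1200/299 in ≈ 4.013 in
Ia = 0.2S: 0.2·4.013 = 0.803 in (exactly 240/299)
Since P=5.040 > Ia=0.803: effective rainfall P−Ia = 31674/7475 in
Runoff Q = (P−Ia)²/(P−Ia+S) = (4.237)²/(4.237+4.013) = 167207046/76835525 ≈ 2.176 in

Q = 167207046/76835525 in ≈ 2.176 in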